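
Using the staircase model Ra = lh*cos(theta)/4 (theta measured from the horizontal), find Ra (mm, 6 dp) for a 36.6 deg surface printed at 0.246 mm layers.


Ra = 0.246 * cos(36.6) / 4 = 0.049373 mm


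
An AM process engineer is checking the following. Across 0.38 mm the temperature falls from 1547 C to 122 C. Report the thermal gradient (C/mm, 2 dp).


G = (1547-122)/0.38 = 3750.0 C/mm


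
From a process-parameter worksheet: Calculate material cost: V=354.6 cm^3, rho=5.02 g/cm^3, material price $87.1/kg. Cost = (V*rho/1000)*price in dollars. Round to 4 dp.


Mass = 354.6*5.02/1000 = 1.780092 kg
Cost = 1.780092 * 87.1 = 155.046 $


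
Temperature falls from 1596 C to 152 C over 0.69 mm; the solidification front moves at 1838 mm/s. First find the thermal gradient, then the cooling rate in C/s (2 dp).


G = (1596-152)/0.69 = 2092.75362319 C/mm
CR = 2092.75362319 * 1838 = 3846481.16 C/s


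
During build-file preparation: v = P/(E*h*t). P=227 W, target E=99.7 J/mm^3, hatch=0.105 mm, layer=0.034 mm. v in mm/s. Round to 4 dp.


v = 227 / (99.7*0.105*0.034) = 637.7676 mm/s


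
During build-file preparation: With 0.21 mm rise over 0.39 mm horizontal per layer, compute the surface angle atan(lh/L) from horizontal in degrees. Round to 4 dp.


angle = atan(0.21/0.39) = 28.3008 degrees


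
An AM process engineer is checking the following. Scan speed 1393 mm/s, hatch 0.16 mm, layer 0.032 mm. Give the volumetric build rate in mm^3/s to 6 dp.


Rate = 1393 * 0.16 * 0.032 = 7.13216 mm^3/s


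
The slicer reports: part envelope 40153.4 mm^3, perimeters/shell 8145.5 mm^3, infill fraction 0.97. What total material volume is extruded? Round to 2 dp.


V_infill = (40153.4 - 8145.5) * 0.97 = 31047.66
V_total = 8145.5 + 31047.66 = 39193.16 mm^3


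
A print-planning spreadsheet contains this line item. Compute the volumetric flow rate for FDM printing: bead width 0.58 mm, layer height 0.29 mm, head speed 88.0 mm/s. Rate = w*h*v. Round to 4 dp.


Rate = 0.58 * 0.29 * 88.0 = 14.8016 mm^3/s


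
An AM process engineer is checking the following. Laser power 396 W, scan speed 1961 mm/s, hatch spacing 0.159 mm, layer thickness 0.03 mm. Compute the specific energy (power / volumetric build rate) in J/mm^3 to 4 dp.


Build rate = 1961 * 0.159 * 0.03 = 9.35397 mm^3/s
SE = 396 / 9.35397 = 42.335 J/mm^3


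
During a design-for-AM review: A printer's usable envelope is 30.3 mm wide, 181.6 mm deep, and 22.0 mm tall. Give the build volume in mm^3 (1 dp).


V = 30.3 * 181.6 * 22.0 = 121054.6 mm^3


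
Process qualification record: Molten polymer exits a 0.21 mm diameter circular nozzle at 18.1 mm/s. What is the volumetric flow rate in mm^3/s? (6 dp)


A = pi*(0.21/2)^2 = 0.03463606 mm^2
Q = 0.03463606 * 18.1 = 0.626913 mm^3/s


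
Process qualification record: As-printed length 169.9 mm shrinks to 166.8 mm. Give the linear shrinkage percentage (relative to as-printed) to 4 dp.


Shrinkage = ((169.9-166.8)/169.9)*100 = 1.8246 %


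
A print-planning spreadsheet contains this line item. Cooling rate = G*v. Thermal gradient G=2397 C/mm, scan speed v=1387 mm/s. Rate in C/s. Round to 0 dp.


CR = 2397 * 1387 = 3324639 C/s


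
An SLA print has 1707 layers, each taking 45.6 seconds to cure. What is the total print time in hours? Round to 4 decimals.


t = 1707 * 45.6 / 3600 = 21.622 hrs


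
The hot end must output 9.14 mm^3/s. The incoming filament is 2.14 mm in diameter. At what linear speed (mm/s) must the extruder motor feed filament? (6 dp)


A = pi*(2.14/2)^2 = 3.596809
v = 9.14 / 3.596809 = 2.541141 mm/s


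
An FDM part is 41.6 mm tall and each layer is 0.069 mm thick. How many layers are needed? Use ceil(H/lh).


Layers = ceil(41.6/0.069) = 603


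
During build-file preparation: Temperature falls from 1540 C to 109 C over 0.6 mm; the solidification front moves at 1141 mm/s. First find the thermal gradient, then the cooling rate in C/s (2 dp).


G = (1540-109)/0.6 = 2385.0 C/mm
CR = 2385.0 * 1141 = 2721285.0 C/s


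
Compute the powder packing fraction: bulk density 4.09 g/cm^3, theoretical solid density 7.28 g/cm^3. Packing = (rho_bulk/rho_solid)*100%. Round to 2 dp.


Packing = (4.09/7.28)*100 = 56.18 %


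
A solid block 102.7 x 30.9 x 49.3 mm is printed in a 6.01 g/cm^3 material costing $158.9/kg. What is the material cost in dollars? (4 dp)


V = 102.7 * 30.9 * 49.3 = 156450.099 mm^3 = 156.450099 cm^3
Mass = 156.450099 * 6.01 / 1000 = 0.94026509 kg
Cost = 0.94026509 * 158.9 = 149.4081 $


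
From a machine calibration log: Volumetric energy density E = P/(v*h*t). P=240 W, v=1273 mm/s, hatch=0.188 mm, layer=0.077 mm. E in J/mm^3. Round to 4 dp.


E = 240 / (1273*0.188*0.077) = 13.0237 J/mm^3


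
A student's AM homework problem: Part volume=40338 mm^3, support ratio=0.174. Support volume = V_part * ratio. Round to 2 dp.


V_support = 40338 * 0.174 = 7018.81 mm^3


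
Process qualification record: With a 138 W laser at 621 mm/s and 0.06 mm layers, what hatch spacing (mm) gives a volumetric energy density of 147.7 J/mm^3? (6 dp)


h = 138 / (147.7*621*0.06) = 0.025076 mm


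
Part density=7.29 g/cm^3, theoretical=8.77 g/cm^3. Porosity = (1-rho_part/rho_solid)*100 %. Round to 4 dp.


Porosity = (1-7.29/8.77)*100 = 16.8757 %


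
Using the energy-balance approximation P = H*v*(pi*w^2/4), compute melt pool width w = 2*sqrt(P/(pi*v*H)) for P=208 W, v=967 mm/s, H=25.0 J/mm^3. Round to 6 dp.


w = 2*sqrt(208/(pi*967*25.0)) = 0.104665 mm


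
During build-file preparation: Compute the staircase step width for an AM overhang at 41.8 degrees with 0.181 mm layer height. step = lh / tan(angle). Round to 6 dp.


step = 0.181 / tan(41.8) = 0.202437 mm


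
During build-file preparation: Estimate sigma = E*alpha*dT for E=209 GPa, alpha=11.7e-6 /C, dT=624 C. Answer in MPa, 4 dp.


sigma = 209*1000 * 11.7e-6 * 624 = 1525.8672 MPa


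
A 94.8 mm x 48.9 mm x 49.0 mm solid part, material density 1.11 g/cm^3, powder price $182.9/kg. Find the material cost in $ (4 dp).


V = 94.8 * 48.9 * 49.0 = 227150.28 mm^3 = 227.15028 cm^3
Mass = 227.15028 * 1.11 / 1000 = 0.25213681 kg
Cost = 0.25213681 * 182.9 = 46.1158 $


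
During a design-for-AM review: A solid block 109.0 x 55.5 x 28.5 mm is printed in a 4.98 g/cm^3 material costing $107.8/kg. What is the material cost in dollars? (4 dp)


V = 109.0 * 55.5 * 28.5 = 172410.75 mm^3 = 172.41075 cm^3
Mass = 172.41075 * 4.98 / 1000 = 0.85860554 kg
Cost = 0.85860554 * 107.8 = 92.5577 $


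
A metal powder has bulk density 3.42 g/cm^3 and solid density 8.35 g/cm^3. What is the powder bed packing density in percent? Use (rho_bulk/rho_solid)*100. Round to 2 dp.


Packing = (3.42/8.35)*100 = 40.96 %


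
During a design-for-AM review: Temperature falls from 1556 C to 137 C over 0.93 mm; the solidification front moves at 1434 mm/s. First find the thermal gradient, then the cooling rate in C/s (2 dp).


G = (1556-137)/0.93 = 1525.80645161 C/mm
CR = 1525.80645161 * 1434 = 2188006.45 C/s


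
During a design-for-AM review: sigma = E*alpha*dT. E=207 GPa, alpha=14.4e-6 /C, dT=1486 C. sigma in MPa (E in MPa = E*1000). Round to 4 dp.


sigma = 207*1000 * 14.4e-6 * 1486 = 4429.4688 MPa


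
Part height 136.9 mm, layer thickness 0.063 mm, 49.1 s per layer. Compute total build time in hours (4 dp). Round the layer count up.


Layers = ceil(136.9/0.063) = 2174
t = 2174 * 49.1 / 3600 = 29.6509 hrs


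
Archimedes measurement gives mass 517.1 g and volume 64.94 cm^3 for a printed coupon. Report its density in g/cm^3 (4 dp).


rho = 517.1 / 64.94 = 7.9627 g/cm^3


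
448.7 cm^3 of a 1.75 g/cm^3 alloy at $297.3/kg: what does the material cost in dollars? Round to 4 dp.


Mass = 448.7*1.75/1000 = 0.785225 kg
Cost = 0.785225 * 297.3 = 233.4474 $


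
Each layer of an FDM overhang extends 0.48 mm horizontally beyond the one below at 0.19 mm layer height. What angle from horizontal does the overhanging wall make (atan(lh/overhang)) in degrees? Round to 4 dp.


angle = atan(0.19/0.48) = 21.5953 degrees


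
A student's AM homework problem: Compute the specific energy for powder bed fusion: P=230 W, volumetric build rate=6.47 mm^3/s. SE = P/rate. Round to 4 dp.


SE = 230 / 6.47 = 35.5487 J/mm^3


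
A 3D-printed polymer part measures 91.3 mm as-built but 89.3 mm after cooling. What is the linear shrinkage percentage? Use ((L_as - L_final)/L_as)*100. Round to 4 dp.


Shrinkage = ((91.3-89.3)/91.3)*100 = 2.1906 %


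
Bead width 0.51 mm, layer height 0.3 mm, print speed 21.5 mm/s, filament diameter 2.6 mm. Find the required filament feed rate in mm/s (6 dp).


Q = 0.51 * 0.3 * 21.5 = 3.2895 mm^3/s
A_fil = pi*(2.6/2)^2 = 5.30929158 mm^2
v_feed = 3.2895 / 5.30929158 = 0.619574 mm/s


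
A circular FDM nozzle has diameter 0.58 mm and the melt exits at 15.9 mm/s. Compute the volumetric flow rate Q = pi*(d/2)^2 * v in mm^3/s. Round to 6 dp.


A = pi*(0.58/2)^2 = 0.26420794 mm^2
Q = 0.26420794 * 15.9 = 4.200906 mm^3/s


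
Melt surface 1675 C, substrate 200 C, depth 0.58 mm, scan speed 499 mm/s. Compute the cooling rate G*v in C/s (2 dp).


G = (1675-200)/0.58 = 2543.10344828 C/mm
CR = 2543.10344828 * 499 = 1269008.62 C/s


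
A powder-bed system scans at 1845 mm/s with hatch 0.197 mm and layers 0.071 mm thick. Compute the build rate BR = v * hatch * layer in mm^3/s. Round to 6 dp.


Rate = 1845 * 0.197 * 0.071 = 25.806015 mm^3/s


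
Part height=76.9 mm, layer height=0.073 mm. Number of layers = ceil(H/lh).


Layers = ceil(76.9/0.073) = 1054


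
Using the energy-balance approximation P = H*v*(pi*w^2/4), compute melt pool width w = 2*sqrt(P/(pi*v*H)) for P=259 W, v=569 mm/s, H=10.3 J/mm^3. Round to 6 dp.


w = 2*sqrt(259/(pi*569*10.3)) = 0.237208 mm


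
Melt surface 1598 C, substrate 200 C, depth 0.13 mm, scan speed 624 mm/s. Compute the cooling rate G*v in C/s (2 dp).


G = (1598-200)/0.13 = 10753.84615385 C/mm
CR = 10753.84615385 * 624 = 6710400.0 C/s


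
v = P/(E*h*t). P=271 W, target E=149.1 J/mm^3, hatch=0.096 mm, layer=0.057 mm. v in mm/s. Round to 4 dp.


v = 271 / (149.1*0.096*0.057) = 332.1586 mm/s


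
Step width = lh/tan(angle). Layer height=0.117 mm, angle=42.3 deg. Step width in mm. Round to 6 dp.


step = 0.117 / tan(42.3) = 0.128581 mm


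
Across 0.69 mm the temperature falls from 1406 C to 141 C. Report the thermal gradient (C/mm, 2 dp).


G = (1406-141)/0.69 = 1833.33 C/mm


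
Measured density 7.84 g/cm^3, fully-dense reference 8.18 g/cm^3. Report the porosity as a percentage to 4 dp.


Porosity = (1-7.84/8.18)*100 = 4.1565 %


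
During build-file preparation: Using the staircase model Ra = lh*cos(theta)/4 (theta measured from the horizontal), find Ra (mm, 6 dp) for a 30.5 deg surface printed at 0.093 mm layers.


Ra = 0.093 * cos(30.5) / 4 = 0.020033 mm


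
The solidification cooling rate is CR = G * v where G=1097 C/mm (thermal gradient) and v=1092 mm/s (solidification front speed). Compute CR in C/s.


CR = 1097 * 1092 = 1197924 C/s


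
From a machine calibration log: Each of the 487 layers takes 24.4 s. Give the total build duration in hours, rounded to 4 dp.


t = 487 * 24.4 / 3600 = 3.3008 hrs


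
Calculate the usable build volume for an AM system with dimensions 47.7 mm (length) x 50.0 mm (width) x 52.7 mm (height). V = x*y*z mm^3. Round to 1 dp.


V = 47.7 * 50.0 * 52.7 = 125689.5 mm^3


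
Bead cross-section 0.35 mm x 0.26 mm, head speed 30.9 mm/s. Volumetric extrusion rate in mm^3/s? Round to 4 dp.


Rate = 0.35 * 0.26 * 30.9 = 2.8119 mm^3/s


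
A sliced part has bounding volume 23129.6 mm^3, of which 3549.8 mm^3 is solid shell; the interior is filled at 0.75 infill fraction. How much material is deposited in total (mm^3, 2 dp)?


V_infill = (23129.6 - 3549.8) * 0.75 = 14684.85
V_total = 3549.8 + 14684.85 = 18234.65 mm^3


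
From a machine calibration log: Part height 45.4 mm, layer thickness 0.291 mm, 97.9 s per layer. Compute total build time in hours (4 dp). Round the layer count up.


Layers = ceil(45.4/0.291) = 157
t = 157 * 97.9 / 3600 = 4.2695 hrs


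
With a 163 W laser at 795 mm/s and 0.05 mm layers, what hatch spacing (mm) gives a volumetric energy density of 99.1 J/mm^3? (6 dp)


h = 163 / (99.1*795*0.05) = 0.041379 mm


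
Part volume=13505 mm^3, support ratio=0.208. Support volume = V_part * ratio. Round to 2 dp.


V_support = 13505 * 0.208 = 2809.04 mm^3


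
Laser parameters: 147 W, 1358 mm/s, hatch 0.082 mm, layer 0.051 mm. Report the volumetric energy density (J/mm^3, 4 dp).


E = 147 / (1358*0.082*0.051) = 25.8841 J/mm^3


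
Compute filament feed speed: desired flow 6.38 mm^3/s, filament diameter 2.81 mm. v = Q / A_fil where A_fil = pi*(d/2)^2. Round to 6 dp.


A = pi*(2.81/2)^2 = 6.201582
v = 6.38 / 6.201582 = 1.02877 mm/s


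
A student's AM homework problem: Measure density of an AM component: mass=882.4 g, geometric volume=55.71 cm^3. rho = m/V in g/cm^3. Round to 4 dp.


rho = 882.4 / 55.71 = 15.8392 g/cm^3


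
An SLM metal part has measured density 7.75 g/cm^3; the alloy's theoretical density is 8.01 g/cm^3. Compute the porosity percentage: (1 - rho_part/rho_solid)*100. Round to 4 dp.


Porosity = (1-7.75/8.01)*100 = 3.2459 %


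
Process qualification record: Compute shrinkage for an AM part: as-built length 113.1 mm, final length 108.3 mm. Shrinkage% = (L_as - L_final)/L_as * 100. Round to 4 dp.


Shrinkage = ((113.1-108.3)/113.1)*100 = 4.244 %


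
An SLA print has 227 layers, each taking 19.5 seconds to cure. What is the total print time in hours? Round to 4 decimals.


t = 227 * 19.5 / 3600 = 1.2296 hrs


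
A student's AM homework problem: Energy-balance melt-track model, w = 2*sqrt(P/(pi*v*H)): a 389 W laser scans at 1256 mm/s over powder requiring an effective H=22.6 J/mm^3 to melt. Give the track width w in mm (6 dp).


w = 2*sqrt(389/(pi*1256*22.6)) = 0.132093 mm


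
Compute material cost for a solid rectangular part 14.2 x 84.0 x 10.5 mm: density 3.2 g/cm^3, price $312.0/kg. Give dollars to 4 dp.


V = 14.2 * 84.0 * 10.5 = 12524.4 mm^3 = 12.5244 cm^3
Mass = 12.5244 * 3.2 / 1000 = 0.04007808 kg
Cost = 0.04007808 * 312.0 = 12.5044 $


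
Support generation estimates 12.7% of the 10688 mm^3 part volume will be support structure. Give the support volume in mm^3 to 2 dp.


V_support = 10688 * 0.127 = 1357.38 mm^3


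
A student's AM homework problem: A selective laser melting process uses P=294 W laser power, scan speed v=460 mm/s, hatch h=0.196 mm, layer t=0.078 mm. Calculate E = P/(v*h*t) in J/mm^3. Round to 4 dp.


E = 294 / (460*0.196*0.078) = 41.806 J/mm^3


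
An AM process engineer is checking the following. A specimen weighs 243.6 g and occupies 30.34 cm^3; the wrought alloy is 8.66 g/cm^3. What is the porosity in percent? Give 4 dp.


rho_part = 243.6 / 30.34 = 8.02900461 g/cm^3
Porosity = (1 - 8.02900461/8.66)*100 = 7.2863 %


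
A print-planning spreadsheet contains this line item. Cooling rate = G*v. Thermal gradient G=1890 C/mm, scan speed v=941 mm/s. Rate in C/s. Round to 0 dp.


CR = 1890 * 941 = 1778490 C/s


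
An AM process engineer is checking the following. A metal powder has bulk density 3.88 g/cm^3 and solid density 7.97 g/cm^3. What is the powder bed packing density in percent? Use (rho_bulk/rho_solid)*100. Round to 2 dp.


Packing = (3.88/7.97)*100 = 48.68 %


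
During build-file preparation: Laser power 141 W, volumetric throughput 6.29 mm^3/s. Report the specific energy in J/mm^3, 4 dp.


SE = 141 / 6.29 = 22.4165 J/mm^3


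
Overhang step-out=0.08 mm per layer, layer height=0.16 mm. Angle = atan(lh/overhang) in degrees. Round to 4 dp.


angle = atan(0.16/0.08) = 63.4349 degrees


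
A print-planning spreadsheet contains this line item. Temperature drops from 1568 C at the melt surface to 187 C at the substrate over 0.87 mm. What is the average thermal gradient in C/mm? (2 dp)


G = (1568-187)/0.87 = 1587.36 C/mm


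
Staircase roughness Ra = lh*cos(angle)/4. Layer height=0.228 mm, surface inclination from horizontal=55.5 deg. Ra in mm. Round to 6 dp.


Ra = 0.228 * cos(55.5) / 4 = 0.032285 mm


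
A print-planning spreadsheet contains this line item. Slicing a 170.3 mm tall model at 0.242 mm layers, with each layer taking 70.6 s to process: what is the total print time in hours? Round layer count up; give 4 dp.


Layers = ceil(170.3/0.242) = 704
t = 704 * 70.6 / 3600 = 13.8062 hrs


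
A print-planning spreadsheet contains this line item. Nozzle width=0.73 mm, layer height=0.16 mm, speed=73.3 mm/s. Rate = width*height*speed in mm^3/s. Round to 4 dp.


Rate = 0.73 * 0.16 * 73.3 = 8.5614 mm^3/s


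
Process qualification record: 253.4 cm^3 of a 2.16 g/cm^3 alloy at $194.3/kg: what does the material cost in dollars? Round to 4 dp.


Mass = 253.4*2.16/1000 = 0.547344 kg
Cost = 0.547344 * 194.3 = 106.3489 $


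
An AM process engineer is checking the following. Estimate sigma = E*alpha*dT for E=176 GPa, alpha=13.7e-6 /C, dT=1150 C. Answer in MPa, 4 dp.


sigma = 176*1000 * 13.7e-6 * 1150 = 2772.88 MPa


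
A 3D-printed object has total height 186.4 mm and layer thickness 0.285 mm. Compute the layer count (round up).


Layers = ceil(186.4/0.285) = 655


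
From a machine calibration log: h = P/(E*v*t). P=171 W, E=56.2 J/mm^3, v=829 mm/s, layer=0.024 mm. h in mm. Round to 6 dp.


h = 171 / (56.2*829*0.024) = 0.15293 mm


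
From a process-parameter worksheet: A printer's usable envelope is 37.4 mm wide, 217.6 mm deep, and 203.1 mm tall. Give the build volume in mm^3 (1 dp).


V = 37.4 * 217.6 * 203.1 = 1652876.5 mm^3


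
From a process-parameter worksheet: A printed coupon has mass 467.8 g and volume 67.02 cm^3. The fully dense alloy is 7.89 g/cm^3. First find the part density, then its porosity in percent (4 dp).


rho_part = 467.8 / 67.02 = 6.98000597 g/cm^3
Porosity = (1 - 6.98000597/7.89)*100 = 11.5335 %


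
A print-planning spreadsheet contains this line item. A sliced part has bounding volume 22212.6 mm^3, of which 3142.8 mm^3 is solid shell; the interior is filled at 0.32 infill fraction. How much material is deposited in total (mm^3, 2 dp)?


V_infill = (22212.6 - 3142.8) * 0.32 = 6102.34
V_total = 3142.8 + 6102.34 = 9245.14 mm^3


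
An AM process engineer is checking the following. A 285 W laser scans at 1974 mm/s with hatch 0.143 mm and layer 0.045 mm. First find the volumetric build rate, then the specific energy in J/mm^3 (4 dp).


Build rate = 1974 * 0.143 * 0.045 = 12.70269 mm^3/s
SE = 285 / 12.70269 = 22.4362 J/mm^3


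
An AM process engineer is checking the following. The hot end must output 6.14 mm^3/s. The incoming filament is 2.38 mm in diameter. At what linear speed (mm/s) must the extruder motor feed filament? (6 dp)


A = pi*(2.38/2)^2 = 4.448809
v = 6.14 / 4.448809 = 1.380145 mm/s


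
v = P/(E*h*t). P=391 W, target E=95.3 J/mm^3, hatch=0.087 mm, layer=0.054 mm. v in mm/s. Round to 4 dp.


v = 391 / (95.3*0.087*0.054) = 873.3148 mm/s


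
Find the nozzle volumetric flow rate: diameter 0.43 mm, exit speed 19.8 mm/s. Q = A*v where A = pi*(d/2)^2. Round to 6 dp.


A = pi*(0.43/2)^2 = 0.14522012 mm^2
Q = 0.14522012 * 19.8 = 2.875358 mm^3/s


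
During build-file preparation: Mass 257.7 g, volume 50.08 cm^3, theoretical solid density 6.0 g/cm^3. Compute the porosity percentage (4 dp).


rho_part = 257.7 / 50.08 = 5.14576677 g/cm^3
Porosity = (1 - 5.14576677/6.0)*100 = 14.2372 %


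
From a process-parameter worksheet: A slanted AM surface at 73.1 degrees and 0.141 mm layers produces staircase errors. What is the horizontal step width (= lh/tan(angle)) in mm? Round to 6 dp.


step = 0.141 / tan(73.1) = 0.042839 mm


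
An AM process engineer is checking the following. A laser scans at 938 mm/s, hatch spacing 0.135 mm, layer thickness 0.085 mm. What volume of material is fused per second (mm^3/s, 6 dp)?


Rate = 938 * 0.135 * 0.085 = 10.76355 mm^3/s


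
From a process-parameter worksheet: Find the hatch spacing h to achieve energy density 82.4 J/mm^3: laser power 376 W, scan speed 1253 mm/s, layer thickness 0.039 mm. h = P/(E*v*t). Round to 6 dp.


h = 376 / (82.4*1253*0.039) = 0.093378 mm


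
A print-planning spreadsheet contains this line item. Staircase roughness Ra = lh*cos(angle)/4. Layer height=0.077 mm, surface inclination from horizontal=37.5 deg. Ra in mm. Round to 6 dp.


Ra = 0.077 * cos(37.5) / 4 = 0.015272 mm


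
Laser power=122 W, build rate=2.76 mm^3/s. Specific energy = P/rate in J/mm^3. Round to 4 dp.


SE = 122 / 2.76 = 44.2029 J/mm^3


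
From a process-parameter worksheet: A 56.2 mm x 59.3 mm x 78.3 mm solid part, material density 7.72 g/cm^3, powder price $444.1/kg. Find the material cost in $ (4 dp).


V = 56.2 * 59.3 * 78.3 = 260947.278 mm^3 = 260.947278 cm^3
Mass = 260.947278 * 7.72 / 1000 = 2.01451299 kg
Cost = 2.01451299 * 444.1 = 894.6452 $


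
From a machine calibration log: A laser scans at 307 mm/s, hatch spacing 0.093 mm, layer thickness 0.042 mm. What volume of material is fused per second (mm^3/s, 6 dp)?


Rate = 307 * 0.093 * 0.042 = 1.199142 mm^3/s


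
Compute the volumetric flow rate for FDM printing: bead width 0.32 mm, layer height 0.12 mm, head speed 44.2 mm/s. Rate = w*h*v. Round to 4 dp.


Rate = 0.32 * 0.12 * 44.2 = 1.6973 mm^3/s


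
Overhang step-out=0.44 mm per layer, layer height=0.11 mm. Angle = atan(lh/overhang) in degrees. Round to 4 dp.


angle = atan(0.11/0.44) = 14.0362 degrees


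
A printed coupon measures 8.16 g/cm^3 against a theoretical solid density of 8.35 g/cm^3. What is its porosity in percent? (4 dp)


Porosity = (1-8.16/8.35)*100 = 2.2754 %


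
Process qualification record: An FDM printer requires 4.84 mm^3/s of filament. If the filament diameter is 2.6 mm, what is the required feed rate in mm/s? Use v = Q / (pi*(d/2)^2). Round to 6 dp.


A = pi*(2.6/2)^2 = 5.309292
v = 4.84 / 5.309292 = 0.911609 mm/s


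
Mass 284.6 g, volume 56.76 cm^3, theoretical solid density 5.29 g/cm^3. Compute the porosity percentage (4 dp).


rho_part = 284.6 / 56.76 = 5.01409443 g/cm^3
Porosity = (1 - 5.01409443/5.29)*100 = 5.2156 %


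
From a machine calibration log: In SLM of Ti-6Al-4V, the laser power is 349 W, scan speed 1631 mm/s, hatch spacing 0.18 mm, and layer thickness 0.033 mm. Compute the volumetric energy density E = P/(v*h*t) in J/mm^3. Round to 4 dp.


E = 349 / (1631*0.18*0.033) = 36.0234 J/mm^3


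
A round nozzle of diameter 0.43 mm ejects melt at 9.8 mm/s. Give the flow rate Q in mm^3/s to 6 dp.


A = pi*(0.43/2)^2 = 0.14522012 mm^2
Q = 0.14522012 * 9.8 = 1.423157 mm^3/s


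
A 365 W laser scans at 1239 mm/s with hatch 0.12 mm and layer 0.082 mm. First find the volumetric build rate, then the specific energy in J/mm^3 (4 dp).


Build rate = 1239 * 0.12 * 0.082 = 12.19176 mm^3/s
SE = 365 / 12.19176 = 29.9383 J/mm^3


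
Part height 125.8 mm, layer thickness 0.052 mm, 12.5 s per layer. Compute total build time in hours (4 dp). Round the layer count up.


Layers = ceil(125.8/0.052) = 2420
t = 2420 * 12.5 / 3600 = 8.4028 hrs


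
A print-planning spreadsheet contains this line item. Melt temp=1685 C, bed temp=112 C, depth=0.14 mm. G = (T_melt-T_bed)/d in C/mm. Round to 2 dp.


G = (1685-112)/0.14 = 11235.71 C/mm


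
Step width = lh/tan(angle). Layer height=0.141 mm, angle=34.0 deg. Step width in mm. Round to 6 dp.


step = 0.141 / tan(34.0) = 0.209041 mm


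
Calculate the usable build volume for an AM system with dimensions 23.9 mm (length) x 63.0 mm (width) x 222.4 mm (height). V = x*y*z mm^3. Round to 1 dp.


V = 23.9 * 63.0 * 222.4 = 334867.7 mm^3


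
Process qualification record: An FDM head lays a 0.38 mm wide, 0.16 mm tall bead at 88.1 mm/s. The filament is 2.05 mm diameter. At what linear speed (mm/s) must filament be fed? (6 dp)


Q = 0.38 * 0.16 * 88.1 = 5.35648 mm^3/s
A_fil = pi*(2.05/2)^2 = 3.30063578 mm^2
v_feed = 5.35648 / 3.30063578 = 1.622863 mm/s


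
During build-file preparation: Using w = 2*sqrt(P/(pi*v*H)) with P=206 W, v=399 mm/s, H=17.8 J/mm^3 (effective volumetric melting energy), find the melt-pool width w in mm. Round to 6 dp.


w = 2*sqrt(206/(pi*399*17.8)) = 0.192173 mm


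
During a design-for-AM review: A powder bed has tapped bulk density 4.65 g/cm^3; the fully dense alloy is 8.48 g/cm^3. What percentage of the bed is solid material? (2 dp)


Packing = (4.65/8.48)*100 = 54.83 %


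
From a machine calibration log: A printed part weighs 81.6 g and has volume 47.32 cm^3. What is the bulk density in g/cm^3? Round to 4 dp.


rho = 81.6 / 47.32 = 1.7244 g/cm^3


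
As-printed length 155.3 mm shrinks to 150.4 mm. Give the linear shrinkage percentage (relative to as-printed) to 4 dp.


Shrinkage = ((155.3-150.4)/155.3)*100 = 3.1552 %


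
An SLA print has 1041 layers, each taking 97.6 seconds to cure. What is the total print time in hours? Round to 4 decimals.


t = 1041 * 97.6 / 3600 = 28.2227 hrs


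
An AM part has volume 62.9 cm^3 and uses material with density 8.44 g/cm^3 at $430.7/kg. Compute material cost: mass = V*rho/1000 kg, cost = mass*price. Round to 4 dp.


Mass = 62.9*8.44/1000 = 0.530876 kg
Cost = 0.530876 * 430.7 = 228.6483 $


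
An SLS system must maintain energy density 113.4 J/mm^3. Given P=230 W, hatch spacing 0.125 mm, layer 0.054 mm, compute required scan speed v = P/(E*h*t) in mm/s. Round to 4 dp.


v = 230 / (113.4*0.125*0.054) = 300.4768 mm/s


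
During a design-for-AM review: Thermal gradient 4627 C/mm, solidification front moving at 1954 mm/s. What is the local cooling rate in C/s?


CR = 4627 * 1954 = 9041158 C/s


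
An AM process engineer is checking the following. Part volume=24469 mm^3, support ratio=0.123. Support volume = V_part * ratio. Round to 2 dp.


V_support = 24469 * 0.123 = 3009.69 mm^3


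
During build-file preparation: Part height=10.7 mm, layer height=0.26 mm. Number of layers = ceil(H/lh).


Layers = ceil(10.7/0.26) = 42


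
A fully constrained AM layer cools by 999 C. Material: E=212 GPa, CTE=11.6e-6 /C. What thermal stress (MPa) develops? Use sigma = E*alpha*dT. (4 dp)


sigma = 212*1000 * 11.6e-6 * 999 = 2456.7408 MPa


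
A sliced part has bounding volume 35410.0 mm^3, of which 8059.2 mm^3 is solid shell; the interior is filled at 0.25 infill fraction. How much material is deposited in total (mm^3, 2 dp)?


V_infill = (35410.0 - 8059.2) * 0.25 = 6837.7
V_total = 8059.2 + 6837.7 = 14896.9 mm^3


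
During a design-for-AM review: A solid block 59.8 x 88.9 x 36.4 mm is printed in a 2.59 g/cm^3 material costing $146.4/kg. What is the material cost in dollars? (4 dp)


V = 59.8 * 88.9 * 36.4 = 193510.408 mm^3 = 193.510408 cm^3
Mass = 193.510408 * 2.59 / 1000 = 0.50119196 kg
Cost = 0.50119196 * 146.4 = 73.3745 $


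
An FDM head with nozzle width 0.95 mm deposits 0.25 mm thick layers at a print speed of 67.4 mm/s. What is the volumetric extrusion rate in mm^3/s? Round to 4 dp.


Rate = 0.95 * 0.25 * 67.4 = 16.0075 mm^3/s


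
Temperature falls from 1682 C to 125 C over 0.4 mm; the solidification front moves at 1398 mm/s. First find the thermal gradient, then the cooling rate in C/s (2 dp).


G = (1682-125)/0.4 = 3892.5 C/mm
CR = 3892.5 * 1398 = 5441715.0 C/s


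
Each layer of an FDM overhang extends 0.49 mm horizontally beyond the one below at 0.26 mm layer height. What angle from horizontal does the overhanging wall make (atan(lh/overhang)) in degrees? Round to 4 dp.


angle = atan(0.26/0.49) = 27.951 degrees


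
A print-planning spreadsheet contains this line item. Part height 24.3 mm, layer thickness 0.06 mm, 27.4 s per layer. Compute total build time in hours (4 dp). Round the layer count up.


Layers = ceil(24.3/0.06) = 405
t = 405 * 27.4 / 3600 = 3.0825 hrs


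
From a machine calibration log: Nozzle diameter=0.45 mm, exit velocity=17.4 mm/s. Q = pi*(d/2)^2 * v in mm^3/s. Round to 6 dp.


A = pi*(0.45/2)^2 = 0.15904313 mm^2
Q = 0.15904313 * 17.4 = 2.76735 mm^3/s


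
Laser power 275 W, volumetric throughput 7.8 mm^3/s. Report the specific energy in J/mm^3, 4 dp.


SE = 275 / 7.8 = 35.2564 J/mm^3


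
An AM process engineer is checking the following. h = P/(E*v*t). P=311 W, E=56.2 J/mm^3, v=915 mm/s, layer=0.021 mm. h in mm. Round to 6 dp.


h = 311 / (56.2*915*0.021) = 0.287994 mm


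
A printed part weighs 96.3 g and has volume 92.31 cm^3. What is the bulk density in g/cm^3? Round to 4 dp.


rho = 96.3 / 92.31 = 1.0432 g/cm^3


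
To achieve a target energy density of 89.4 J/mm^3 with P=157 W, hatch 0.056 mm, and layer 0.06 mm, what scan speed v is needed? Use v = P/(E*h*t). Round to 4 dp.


v = 157 / (89.4*0.056*0.06) = 522.6643 mm/s


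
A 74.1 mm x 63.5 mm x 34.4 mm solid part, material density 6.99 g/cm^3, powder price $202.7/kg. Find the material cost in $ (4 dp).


V = 74.1 * 63.5 * 34.4 = 161864.04 mm^3 = 161.86404 cm^3
Mass = 161.86404 * 6.99 / 1000 = 1.13142964 kg
Cost = 1.13142964 * 202.7 = 229.3408 $


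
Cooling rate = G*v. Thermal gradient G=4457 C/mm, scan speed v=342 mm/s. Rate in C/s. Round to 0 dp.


CR = 4457 * 342 = 1524294 C/s


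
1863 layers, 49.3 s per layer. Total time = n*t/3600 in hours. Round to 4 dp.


t = 1863 * 49.3 / 3600 = 25.5128 hrs


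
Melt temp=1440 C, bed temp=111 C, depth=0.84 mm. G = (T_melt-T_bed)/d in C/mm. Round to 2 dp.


G = (1440-111)/0.84 = 1582.14 C/mm


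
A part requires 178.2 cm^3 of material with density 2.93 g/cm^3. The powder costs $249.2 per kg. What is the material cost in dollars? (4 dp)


Mass = 178.2*2.93/1000 = 0.522126 kg
Cost = 0.522126 * 249.2 = 130.1138 $


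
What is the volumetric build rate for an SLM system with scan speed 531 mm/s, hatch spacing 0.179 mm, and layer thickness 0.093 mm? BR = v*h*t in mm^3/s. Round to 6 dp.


Rate = 531 * 0.179 * 0.093 = 8.839557 mm^3/s


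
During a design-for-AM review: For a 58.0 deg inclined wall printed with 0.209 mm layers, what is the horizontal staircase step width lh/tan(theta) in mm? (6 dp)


step = 0.209 / tan(58.0) = 0.130598 mm


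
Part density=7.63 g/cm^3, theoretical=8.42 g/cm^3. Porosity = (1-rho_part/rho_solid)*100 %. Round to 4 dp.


Porosity = (1-7.63/8.42)*100 = 9.3824 %


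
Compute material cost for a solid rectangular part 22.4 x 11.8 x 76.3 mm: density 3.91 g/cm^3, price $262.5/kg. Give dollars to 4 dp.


V = 22.4 * 11.8 * 76.3 = 20167.616 mm^3 = 20.167616 cm^3
Mass = 20.167616 * 3.91 / 1000 = 0.07885538 kg
Cost = 0.07885538 * 262.5 = 20.6995 $


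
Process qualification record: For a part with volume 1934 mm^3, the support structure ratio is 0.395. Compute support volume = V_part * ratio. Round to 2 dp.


V_support = 1934 * 0.395 = 763.93 mm^3


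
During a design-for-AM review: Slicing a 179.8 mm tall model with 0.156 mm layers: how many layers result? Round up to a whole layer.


Layers = ceil(179.8/0.156) = 1153


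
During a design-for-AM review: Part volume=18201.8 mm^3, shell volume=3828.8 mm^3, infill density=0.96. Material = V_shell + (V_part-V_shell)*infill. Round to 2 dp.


V_infill = (18201.8 - 3828.8) * 0.96 = 13798.08
V_total = 3828.8 + 13798.08 = 17626.88 mm^3


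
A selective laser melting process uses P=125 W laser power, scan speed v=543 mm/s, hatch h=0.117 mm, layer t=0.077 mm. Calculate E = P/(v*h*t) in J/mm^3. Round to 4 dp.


E = 125 / (543*0.117*0.077) = 25.5525 J/mm^3


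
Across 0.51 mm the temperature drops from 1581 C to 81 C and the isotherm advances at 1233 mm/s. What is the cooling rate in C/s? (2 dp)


G = (1581-81)/0.51 = 2941.17647059 C/mm
CR = 2941.17647059 * 1233 = 3626470.59 C/s


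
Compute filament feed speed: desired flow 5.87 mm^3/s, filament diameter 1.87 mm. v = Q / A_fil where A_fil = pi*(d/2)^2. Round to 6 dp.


A = pi*(1.87/2)^2 = 2.746459
v = 5.87 / 2.746459 = 2.137298 mm/s


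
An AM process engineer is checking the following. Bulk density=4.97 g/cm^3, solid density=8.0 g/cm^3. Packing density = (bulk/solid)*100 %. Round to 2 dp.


Packing = (4.97/8.0)*100 = 62.13 %


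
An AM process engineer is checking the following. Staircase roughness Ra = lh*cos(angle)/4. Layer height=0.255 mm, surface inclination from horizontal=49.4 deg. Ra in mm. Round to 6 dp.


Ra = 0.255 * cos(49.4) / 4 = 0.041487 mm


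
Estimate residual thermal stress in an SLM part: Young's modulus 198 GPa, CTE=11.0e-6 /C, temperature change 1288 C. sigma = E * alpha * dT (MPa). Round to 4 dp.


sigma = 198*1000 * 11.0e-6 * 1288 = 2805.264 MPa


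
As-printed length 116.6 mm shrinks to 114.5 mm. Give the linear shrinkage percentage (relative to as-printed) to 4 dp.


Shrinkage = ((116.6-114.5)/116.6)*100 = 1.801 %


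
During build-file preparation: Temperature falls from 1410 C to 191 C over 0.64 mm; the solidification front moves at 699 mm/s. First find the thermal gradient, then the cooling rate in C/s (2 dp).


G = (1410-191)/0.64 = 1904.6875 C/mm
CR = 1904.6875 * 699 = 1331376.56 C/s


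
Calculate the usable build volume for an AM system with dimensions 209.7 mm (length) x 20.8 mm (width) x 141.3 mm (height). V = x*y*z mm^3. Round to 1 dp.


V = 209.7 * 20.8 * 141.3 = 616316.7 mm^3


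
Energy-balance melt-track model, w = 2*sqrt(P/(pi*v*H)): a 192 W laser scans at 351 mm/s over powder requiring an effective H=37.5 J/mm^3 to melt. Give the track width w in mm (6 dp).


w = 2*sqrt(192/(pi*351*37.5)) = 0.136281 mm


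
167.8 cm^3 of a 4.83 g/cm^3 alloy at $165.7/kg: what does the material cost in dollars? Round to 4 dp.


Mass = 167.8*4.83/1000 = 0.810474 kg
Cost = 0.810474 * 165.7 = 134.2955 $


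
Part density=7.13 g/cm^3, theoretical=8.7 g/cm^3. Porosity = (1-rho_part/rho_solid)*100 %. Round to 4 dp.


Porosity = (1-7.13/8.7)*100 = 18.046 %


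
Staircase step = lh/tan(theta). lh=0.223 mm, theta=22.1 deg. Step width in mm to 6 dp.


step = 0.223 / tan(22.1) = 0.549183 mm


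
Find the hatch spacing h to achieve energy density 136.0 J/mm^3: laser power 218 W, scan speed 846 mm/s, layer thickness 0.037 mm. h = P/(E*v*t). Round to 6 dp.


h = 218 / (136.0*846*0.037) = 0.051209 mm


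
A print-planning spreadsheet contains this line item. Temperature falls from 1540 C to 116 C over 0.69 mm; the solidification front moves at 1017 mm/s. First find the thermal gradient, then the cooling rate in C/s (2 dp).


G = (1540-116)/0.69 = 2063.76811594 C/mm
CR = 2063.76811594 * 1017 = 2098852.17 C/s


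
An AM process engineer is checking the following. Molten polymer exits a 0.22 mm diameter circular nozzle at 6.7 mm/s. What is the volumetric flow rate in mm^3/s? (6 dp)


A = pi*(0.22/2)^2 = 0.03801327 mm^2
Q = 0.03801327 * 6.7 = 0.254689 mm^3/s


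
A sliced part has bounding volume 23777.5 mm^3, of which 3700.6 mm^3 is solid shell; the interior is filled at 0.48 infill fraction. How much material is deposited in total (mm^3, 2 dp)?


V_infill = (23777.5 - 3700.6) * 0.48 = 9636.91
V_total = 3700.6 + 9636.91 = 13337.51 mm^3


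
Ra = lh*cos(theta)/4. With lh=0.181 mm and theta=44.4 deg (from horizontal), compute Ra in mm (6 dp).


Ra = 0.181 * cos(44.4) / 4 = 0.03233 mm


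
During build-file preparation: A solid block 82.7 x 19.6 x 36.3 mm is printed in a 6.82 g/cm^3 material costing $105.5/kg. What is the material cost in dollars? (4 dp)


V = 82.7 * 19.6 * 36.3 = 58839.396 mm^3 = 58.839396 cm^3
Mass = 58.839396 * 6.82 / 1000 = 0.40128468 kg
Cost = 0.40128468 * 105.5 = 42.3355 $


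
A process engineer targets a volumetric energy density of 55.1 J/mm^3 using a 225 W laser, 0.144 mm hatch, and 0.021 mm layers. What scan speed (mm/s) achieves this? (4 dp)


v = 225 / (55.1*0.144*0.021) = 1350.3587 mm/s


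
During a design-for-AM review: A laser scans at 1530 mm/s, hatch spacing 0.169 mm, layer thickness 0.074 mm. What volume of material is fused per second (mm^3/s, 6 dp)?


Rate = 1530 * 0.169 * 0.074 = 19.13418 mm^3/s


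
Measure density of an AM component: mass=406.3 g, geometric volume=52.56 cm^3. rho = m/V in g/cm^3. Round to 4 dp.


rho = 406.3 / 52.56 = 7.7302 g/cm^3


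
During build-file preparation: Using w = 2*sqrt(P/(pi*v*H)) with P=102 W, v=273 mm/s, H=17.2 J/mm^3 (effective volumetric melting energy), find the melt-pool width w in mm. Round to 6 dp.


w = 2*sqrt(102/(pi*273*17.2)) = 0.166307 mm


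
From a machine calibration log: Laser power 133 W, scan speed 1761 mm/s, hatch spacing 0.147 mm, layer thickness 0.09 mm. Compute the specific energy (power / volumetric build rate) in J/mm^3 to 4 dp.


Build rate = 1761 * 0.147 * 0.09 = 23.29803 mm^3/s
SE = 133 / 23.29803 = 5.7086 J/mm^3


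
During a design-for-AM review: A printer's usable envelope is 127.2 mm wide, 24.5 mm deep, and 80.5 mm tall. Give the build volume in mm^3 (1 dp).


V = 127.2 * 24.5 * 80.5 = 250870.2 mm^3


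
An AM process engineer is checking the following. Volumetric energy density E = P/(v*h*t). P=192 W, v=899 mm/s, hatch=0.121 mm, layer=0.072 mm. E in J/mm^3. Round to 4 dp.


E = 192 / (899*0.121*0.072) = 24.5145 J/mm^3


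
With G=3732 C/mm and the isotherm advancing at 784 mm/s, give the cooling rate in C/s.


CR = 3732 * 784 = 2925888 C/s


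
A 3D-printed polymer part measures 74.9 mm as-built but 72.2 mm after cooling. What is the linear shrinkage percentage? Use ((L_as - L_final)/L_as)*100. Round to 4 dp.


Shrinkage = ((74.9-72.2)/74.9)*100 = 3.6048 %


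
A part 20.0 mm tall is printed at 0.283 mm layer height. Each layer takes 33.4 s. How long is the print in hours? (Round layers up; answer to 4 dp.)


Layers = ceil(20.0/0.283) = 71
t = 71 * 33.4 / 3600 = 0.6587 hrs


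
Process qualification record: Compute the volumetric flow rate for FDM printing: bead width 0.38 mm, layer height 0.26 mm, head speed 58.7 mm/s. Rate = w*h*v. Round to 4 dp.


Rate = 0.38 * 0.26 * 58.7 = 5.7996 mm^3/s


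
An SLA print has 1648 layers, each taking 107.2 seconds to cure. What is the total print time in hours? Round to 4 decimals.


t = 1648 * 107.2 / 3600 = 49.0738 hrs


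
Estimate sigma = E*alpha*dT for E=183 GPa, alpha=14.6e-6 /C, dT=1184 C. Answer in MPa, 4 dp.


sigma = 183*1000 * 14.6e-6 * 1184 = 3163.4112 MPa


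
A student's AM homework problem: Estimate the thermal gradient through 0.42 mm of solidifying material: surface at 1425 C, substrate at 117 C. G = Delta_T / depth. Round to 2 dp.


G = (1425-117)/0.42 = 3114.29 C/mm


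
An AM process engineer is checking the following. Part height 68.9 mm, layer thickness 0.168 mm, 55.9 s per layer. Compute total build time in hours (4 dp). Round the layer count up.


Layers = ceil(68.9/0.168) = 411
t = 411 * 55.9 / 3600 = 6.3819 hrs


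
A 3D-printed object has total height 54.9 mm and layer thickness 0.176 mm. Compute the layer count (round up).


Layers = ceil(54.9/0.176) = 312


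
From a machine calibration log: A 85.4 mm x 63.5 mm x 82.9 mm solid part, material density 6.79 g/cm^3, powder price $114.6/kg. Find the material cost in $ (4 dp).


V = 85.4 * 63.5 * 82.9 = 449558.41 mm^3 = 449.55841 cm^3
Mass = 449.55841 * 6.79 / 1000 = 3.0525016 kg
Cost = 3.0525016 * 114.6 = 349.8167 $


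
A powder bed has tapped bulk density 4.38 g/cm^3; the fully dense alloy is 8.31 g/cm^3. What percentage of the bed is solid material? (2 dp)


Packing = (4.38/8.31)*100 = 52.71 %


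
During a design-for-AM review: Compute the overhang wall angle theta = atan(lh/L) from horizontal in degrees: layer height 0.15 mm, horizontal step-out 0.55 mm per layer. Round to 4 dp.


angle = atan(0.15/0.55) = 15.2551 degrees
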